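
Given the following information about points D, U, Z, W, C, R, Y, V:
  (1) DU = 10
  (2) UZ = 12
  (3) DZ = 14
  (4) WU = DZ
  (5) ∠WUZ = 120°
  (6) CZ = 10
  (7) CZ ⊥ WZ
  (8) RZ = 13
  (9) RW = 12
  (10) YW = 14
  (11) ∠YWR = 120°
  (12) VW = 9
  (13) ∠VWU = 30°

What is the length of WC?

From the given relations: WU = DZ = 14.
Step 1: By the law of cosines on triangle ZUW: ZW² = 12² + 14² − 2·12·14·cos(120°) = 508, so ZW = 2·√127.
Step 2: By the law of cosines on triangle WZC: WC² = (2·√127)² + 10² − 2·2·√127·10·cos(90°) = 608, so WC = 4·√38.

Therefore, the length of WC = 4·√38.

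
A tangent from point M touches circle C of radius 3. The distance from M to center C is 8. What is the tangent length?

Let T be the point of tangency. Then CT ⊥ MT (radius ⊥ tangent).
In right triangle CTM: CM² = CT² + MT²
8² = 3² + MT²
MT² = 55, MT = sqrt(55)

sqrt(55)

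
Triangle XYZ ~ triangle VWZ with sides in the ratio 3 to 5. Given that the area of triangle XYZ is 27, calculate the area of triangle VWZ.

The ratio of areas of similar triangles = (side ratio)^2.
Side ratio = 3:5, so area ratio = 9:25.
Area of VWZ / Area of XYZ = 25/9
Area of VWZ = 27 * 25/9 = 75

75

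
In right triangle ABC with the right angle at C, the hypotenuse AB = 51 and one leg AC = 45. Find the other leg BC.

BC = sqrt(51^2 - 45^2) = sqrt(576) = 24

24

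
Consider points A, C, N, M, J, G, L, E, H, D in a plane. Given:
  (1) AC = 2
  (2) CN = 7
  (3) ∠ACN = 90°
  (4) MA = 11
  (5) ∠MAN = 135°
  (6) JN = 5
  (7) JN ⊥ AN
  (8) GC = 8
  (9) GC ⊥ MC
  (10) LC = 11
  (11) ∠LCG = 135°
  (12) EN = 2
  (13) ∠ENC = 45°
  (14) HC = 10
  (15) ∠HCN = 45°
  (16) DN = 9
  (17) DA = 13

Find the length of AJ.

Step 1: By the law of cosines on triangle NCA: NA² = 7² + 2² − 2·7·2·cos(90°) = 53, so NA = √53.
Step 2: By the law of cosines on triangle ANJ: AJ² = √53² + 5² − 2·√53·5·cos(90°) = 78, so AJ = √78.

Therefore, the length of AJ = √78.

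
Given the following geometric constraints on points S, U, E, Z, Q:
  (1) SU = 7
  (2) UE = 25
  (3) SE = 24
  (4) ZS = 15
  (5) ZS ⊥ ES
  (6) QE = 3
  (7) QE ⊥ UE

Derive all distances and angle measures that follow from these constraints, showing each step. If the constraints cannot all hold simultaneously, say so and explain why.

The constraints are consistent.

Step 1: From UE = 25, EQ = 3, and ∠UEQ = 90°, by the law of cosines:
  UQ² = UE² + EQ² - 2·UE·EQ·cos(90°) = 625 + 9 - 0 = 634
  UQ ≈ 25.18

Step 2: From ES = 24, SZ = 15, and ∠ESZ = 90°, by the law of cosines:
  EZ² = ES² + SZ² - 2·ES·SZ·cos(90°) = 576 + 225 - 0 = 801
  EZ = 3·√89

Step 3: From SE = 24, SU = 7, EU = 25, by the inverse law of cosines:
  cos(∠ESU) = (SE² + SU² - EU²) / (2·SE·SU)
  ∠ESU = 90°

Step 4: From UE = 25, US = 7, ES = 24, by the inverse law of cosines:
  cos(∠EUS) = (UE² + US² - ES²) / (2·UE·US)
  ∠EUS = 73.74°

Step 5: From ES = 24, EU = 25, SU = 7, by the inverse law of cosines:
  cos(∠SEU) = (ES² + EU² - SU²) / (2·ES·EU)
  ∠SEU = 16.26°

Step 6: From UE = 25, UQ = 25.18, EQ = 3, by the inverse law of cosines:
  cos(∠EUQ) = (UE² + UQ² - EQ²) / (2·UE·UQ)
  ∠EUQ = 6.84°

Step 7: From ES = 24, EZ = 3·√89, SZ = 15, by the inverse law of cosines:
  cos(∠SEZ) = (ES² + EZ² - SZ²) / (2·ES·EZ)
  ∠SEZ = 32.01°

Step 8: From ZE = 3·√89, ZS = 15, ES = 24, by the inverse law of cosines:
  cos(∠EZS) = (ZE² + ZS² - ES²) / (2·ZE·ZS)
  ∠EZS = 57.99°

Step 9: From QE = 3, QU = 25.18, EU = 25, by the inverse law of cosines:
  cos(∠EQU) = (QE² + QU² - EU²) / (2·QE·QU)
  ∠EQU = 83.16°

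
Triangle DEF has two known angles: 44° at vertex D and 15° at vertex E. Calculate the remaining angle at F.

The interior angles sum to 180°: angle F = 180 - 44 - 15 = 121°.
The triangle is obtuse (angles 44°, 15°, 121°).

121 degrees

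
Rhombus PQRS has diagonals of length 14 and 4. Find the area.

Area of a rhombus = (d1 * d2) / 2
Area = (14 * 4) / 2
Area = 56 / 2
Area = 28

28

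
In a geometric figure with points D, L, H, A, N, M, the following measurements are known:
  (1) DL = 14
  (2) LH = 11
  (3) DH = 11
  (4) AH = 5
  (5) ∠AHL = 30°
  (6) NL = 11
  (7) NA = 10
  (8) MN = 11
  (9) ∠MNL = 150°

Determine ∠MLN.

Step 1: By the law of cosines on triangle LNM: LM² = 11² + 11² − 2·11·11·cos(150°) = 451.58, so LM ≈ 21.25.
Step 2: By the inverse law of cosines on triangle MLN: cos(∠MLN) = (21.25² + 11² − 11²) / (2·21.25·11) = 451.58/467.51 = 0.9659, so ∠MLN = 15°.

Therefore, the measure of angle ∠MLN = 15°.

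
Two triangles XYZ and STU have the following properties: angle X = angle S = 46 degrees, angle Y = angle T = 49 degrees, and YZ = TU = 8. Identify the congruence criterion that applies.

The given information provides:
angle X = angle S = 46 degrees, angle Y = angle T = 49 degrees, and YZ = TU = 8
This matches the AAS congruence theorem.
Two pairs of corresponding angles and a non-included side are equal (Angle-Angle-Side).

AAS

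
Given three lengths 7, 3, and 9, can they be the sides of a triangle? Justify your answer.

Yes.
The triangle inequality requires that the sum of any two sides exceeds the third.
Here 3 + 7 = 10 > 9, so the condition is met.

Yes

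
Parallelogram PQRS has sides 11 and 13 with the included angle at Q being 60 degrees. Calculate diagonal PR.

Law of cosines: d^2 = 11^2 + 13^2 - 2(11)(13)cos(60°) = 147, so d = 7*sqrt(3).

7*sqrt(3)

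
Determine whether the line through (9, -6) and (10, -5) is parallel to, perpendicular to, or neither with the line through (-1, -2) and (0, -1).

Slope of line 1: m1 = (-5 - -6)/(10 - 9) = 1/1 = 1
Slope of line 2: m2 = (-1 - -2)/(0 - -1) = 1/1 = 1
m1 = m2, so the lines are parallel.

Parallel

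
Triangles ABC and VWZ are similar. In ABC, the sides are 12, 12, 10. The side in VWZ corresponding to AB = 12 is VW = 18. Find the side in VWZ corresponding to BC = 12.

Since the triangles are similar, the ratio of corresponding sides is constant.
Scale factor k = VW / AB = 18 / 12 = 3/2
WZ = k * BC = 3/2 * 12 = 18

18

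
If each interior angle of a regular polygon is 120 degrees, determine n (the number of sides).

Exterior angle = 180 - 120 = 60. n = 360 / 60 = 6.

6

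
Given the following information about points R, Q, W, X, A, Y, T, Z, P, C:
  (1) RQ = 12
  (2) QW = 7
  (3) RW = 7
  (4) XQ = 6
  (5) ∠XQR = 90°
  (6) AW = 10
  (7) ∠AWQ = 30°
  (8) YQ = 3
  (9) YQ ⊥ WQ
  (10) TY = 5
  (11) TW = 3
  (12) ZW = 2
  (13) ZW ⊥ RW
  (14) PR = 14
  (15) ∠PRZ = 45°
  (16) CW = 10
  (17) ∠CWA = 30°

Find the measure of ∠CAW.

Step 1: By the law of cosines on triangle AWC: AC² = 10² + 10² − 2·10·10·cos(30°) = 26.79, so AC ≈ 5.18.
Step 2: By the inverse law of cosines on triangle CAW: cos(∠CAW) = (5.18² + 10² − 10²) / (2·5.18·10) = 26.79/103.53 = 0.2588, so ∠CAW = 75°.

Therefore, the measure of angle ∠CAW = 75°.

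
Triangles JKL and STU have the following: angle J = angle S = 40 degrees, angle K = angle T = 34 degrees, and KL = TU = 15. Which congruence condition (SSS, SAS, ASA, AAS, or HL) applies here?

The given information matches AAS: Two pairs of corresponding angles and a non-included side are equal (Angle-Angle-Side).

AAS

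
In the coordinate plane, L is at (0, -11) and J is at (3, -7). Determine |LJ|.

d = sqrt((3 - 0)^2 + (-7 - -11)^2)
d = sqrt(3^2 + 4^2)
d = sqrt(9 + 16)
d = sqrt(25) = 5

5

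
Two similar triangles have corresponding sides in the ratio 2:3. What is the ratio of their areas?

Area ratio = (side ratio)^2 = (2/3)^2 = 4:9.

4:9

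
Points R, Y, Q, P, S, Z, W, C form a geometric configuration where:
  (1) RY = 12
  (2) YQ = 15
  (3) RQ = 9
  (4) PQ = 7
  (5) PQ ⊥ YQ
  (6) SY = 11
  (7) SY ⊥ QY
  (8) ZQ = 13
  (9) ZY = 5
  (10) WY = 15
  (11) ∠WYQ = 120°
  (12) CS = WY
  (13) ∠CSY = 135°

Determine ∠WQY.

Step 1: By the law of cosines on triangle QYW: QW² = 15² + 15² − 2·15·15·cos(120°) = 675, so QW = 15·√3.
Step 2: By the inverse law of cosines on triangle WQY: cos(∠WQY) = ((15·√3)² + 15² − 15²) / (2·15·√3·15) = 675/779.42 = 0.866, so ∠WQY = 30°.

Therefore, the measure of angle ∠WQY = 30°.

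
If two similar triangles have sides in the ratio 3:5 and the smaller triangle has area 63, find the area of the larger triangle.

For similar figures, the area ratio equals the square of the side ratio.
Side ratio (the smaller triangle to the larger triangle) = 3:5, so area ratio = 3^2:5^2 = 9:25.
If the area of the smaller triangle is 63, then the area of the larger triangle = 63 * (25/9) = 175.

175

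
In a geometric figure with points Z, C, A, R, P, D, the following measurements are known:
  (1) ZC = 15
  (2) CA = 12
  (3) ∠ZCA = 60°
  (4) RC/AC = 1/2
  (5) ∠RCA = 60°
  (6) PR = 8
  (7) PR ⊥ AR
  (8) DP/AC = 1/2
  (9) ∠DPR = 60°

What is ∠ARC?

From the given relations: RC = 1/2·AC = 1/2·12 = 6.
Step 1: By the law of cosines on triangle RCA: RA² = 6² + 12² − 2·6·12·cos(60°) = 108, so RA = 6·√3.
Step 2: By the inverse law of cosines on triangle ARC: cos(∠ARC) = ((6·√3)² + 6² − 12²) / (2·6·√3·6) = 0/124.71 = 0, so ∠ARC = 90°.

Therefore, the measure of angle ∠ARC = 90°.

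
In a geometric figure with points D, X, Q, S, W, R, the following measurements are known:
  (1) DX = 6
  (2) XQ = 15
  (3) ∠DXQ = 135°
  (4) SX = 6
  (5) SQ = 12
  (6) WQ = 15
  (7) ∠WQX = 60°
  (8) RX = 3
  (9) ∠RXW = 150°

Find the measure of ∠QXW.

Step 1: By the law of cosines on triangle XQW: XW² = 15² + 15² − 2·15·15·cos(60°) = 225, so XW = 15.
Step 2: By the inverse law of cosines on triangle QXW: cos(∠QXW) = (15² + 15² − 15²) / (2·15·15) = 225/450 = 0.5, so ∠QXW = 60°.

Therefore, the measure of angle ∠QXW = 60°.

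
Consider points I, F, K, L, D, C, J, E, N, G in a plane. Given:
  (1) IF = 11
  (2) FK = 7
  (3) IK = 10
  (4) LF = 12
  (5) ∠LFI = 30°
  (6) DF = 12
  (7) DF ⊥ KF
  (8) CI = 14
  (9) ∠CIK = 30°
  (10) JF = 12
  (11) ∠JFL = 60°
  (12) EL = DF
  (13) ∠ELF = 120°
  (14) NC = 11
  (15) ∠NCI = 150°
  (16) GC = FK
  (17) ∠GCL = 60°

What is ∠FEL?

From the given relations: EL = DF = 12.
Step 1: By the law of cosines on triangle ELF: EF² = 12² + 12² − 2·12·12·cos(120°) = 432, so EF = 12·√3.
Step 2: By the inverse law of cosines on triangle FEL: cos(∠FEL) = ((12·√3)² + 12² − 12²) / (2·12·√3·12) = 432/498.83 = 0.866, so ∠FEL = 30°.

Therefore, the measure of angle ∠FEL = 30°.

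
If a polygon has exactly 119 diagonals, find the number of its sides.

Using d = n(n - 3)/2, we solve 119 = n(n - 3)/2.
So n(n - 3) = 238.
Testing n = 17: 17 * 14 = 238 = 238. Correct.
The polygon has 17 sides.

17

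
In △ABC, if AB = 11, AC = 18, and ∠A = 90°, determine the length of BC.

Since angle A = 90°, this is a right triangle and the law of cosines reduces to the Pythagorean theorem.
BC^2 = 11^2 + 18^2 = 445
BC = sqrt(445)

sqrt(445)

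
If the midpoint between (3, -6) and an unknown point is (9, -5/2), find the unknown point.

Using the midpoint formula: M = ((x1 + x2)/2, (y1 + y2)/2)
We know M = (9, -5/2) and S = (3, -6)
For x: 9 = (3 + x2)/2, so x2 = 2*9 - 3 = 15
For y: -5/2 = (-6 + y2)/2, so y2 = 2*-5/2 - -6 = 1
P = (15, 1)

(15, 1)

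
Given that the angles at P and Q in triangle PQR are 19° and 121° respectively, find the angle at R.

By the triangle angle sum property, the three interior angles of any triangle add up to 180°.
We know angle P = 19° and angle Q = 121°, so their sum is 140°.
Therefore angle R = 180° - 140° = 40°.

40 degrees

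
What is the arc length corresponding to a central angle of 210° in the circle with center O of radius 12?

Arc length = 2πr × θ/360
= 2π × 12 × 7/12
= 14*pi

14*pi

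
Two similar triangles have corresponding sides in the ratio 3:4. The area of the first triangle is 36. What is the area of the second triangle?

For similar figures, the area ratio equals the square of the side ratio.
Side ratio (the first triangle to the second triangle) = 3:4, so area ratio = 3^2:4^2 = 9:16.
If the area of the first triangle is 36, then the area of the second triangle = 36 * (16/9) = 64.

64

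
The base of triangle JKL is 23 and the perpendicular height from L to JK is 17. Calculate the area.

A triangle's area is half the area of a rectangle with the same base and height.
Area = (1/2) * 23 * 17 = 391/2.

391/2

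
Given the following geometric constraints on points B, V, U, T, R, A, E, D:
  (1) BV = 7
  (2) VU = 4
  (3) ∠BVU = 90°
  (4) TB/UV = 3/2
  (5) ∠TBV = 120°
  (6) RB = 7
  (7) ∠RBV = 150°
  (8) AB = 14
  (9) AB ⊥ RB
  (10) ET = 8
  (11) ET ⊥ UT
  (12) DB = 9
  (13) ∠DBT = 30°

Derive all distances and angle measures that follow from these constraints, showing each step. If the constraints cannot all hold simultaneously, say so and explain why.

The constraints are consistent.

From the given relations:
  TB = 3/2·UV = 3/2·4 = 6

Step 1: From BV = 7, VU = 4, and ∠BVU = 90°, by the law of cosines:
  BU² = BV² + VU² - 2·BV·VU·cos(90°) = 49 + 16 - 0 = 65
  BU = √65

Step 2: From VB = 7, BT = 6, and ∠VBT = 120°, by the law of cosines:
  VT² = VB² + BT² - 2·VB·BT·cos(120°) = 49 + 36 + 42 = 127
  VT = √127

Step 3: From VB = 7, BR = 7, and ∠VBR = 150°, by the law of cosines:
  VR² = VB² + BR² - 2·VB·BR·cos(150°) = 49 + 49 + 84.87 = 182.9
  VR ≈ 13.52

Step 4: From TB = 6, BD = 9, and ∠TBD = 30°, by the law of cosines:
  TD² = TB² + BD² - 2·TB·BD·cos(30°) = 36 + 81 - 93.53 = 23.47
  TD ≈ 4.84

Step 5: From RB = 7, BA = 14, and ∠RBA = 90°, by the law of cosines:
  RA² = RB² + BA² - 2·RB·BA·cos(90°) = 49 + 196 - 0 = 245
  RA = 7·√5

Step 6: From BU = √65, BV = 7, UV = 4, by the inverse law of cosines:
  cos(∠UBV) = (BU² + BV² - UV²) / (2·BU·BV)
  ∠UBV = 29.74°

Step 7: From VB = 7, VR = 13.52, BR = 7, by the inverse law of cosines:
  cos(∠BVR) = (VB² + VR² - BR²) / (2·VB·VR)
  ∠BVR = 15°

Step 8: From VB = 7, VT = √127, BT = 6, by the inverse law of cosines:
  cos(∠BVT) = (VB² + VT² - BT²) / (2·VB·VT)
  ∠BVT = 27.46°

Step 9: From UB = √65, UV = 4, BV = 7, by the inverse law of cosines:
  cos(∠BUV) = (UB² + UV² - BV²) / (2·UB·UV)
  ∠BUV = 60.26°

Step 10: From TB = 6, TD = 4.84, BD = 9, by the inverse law of cosines:
  cos(∠BTD) = (TB² + TD² - BD²) / (2·TB·TD)
  ∠BTD = 111.74°

Step 11: From TB = 6, TV = √127, BV = 7, by the inverse law of cosines:
  cos(∠BTV) = (TB² + TV² - BV²) / (2·TB·TV)
  ∠BTV = 32.54°

Step 12: From RA = 7·√5, RB = 7, AB = 14, by the inverse law of cosines:
  cos(∠ARB) = (RA² + RB² - AB²) / (2·RA·RB)
  ∠ARB = 63.43°

Step 13: From RB = 7, RV = 13.52, BV = 7, by the inverse law of cosines:
  cos(∠BRV) = (RB² + RV² - BV²) / (2·RB·RV)
  ∠BRV = 15°

Step 14: From AB = 14, AR = 7·√5, BR = 7, by the inverse law of cosines:
  cos(∠BAR) = (AB² + AR² - BR²) / (2·AB·AR)
  ∠BAR = 26.57°

Step 15: From DB = 9, DT = 4.84, BT = 6, by the inverse law of cosines:
  cos(∠BDT) = (DB² + DT² - BT²) / (2·DB·DT)
  ∠BDT = 38.26°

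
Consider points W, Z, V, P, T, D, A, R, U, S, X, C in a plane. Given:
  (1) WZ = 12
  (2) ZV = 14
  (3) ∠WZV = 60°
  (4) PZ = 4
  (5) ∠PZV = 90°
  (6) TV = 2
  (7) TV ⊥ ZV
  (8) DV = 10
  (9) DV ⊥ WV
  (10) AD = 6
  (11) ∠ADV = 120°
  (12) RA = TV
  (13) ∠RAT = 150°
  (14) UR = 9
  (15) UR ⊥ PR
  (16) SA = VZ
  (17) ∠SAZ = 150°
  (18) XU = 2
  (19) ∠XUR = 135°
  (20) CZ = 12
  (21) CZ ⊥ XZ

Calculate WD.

Step 1: By the law of cosines on triangle VZW: VW² = 14² + 12² − 2·14·12·cos(60°) = 172, so VW = 2·√43.
Step 2: By the law of cosines on triangle WVD: WD² = (2·√43)² + 10² − 2·2·√43·10·cos(90°) = 272, so WD = 4·√17.

Therefore, the length of WD = 4·√17.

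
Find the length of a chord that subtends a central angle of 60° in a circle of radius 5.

Drop a perpendicular from the center to the chord, bisecting both the chord and the central angle.
Each half-chord = r sin(θ/2) = 5 sin(30°).
The full chord = 2 × 5 × sin(30°) = 5.

5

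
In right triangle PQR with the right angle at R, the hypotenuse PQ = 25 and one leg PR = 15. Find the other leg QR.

QR = sqrt(25^2 - 15^2) = sqrt(400) = 20

20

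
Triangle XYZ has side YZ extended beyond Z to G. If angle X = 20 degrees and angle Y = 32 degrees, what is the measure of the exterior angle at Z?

The interior angle at Z is 180 - 20 - 32 = 128 degrees.
The exterior angle and interior angle at Z are supplementary:
Exterior angle = 180 - 128 = 52 degrees.

52 degrees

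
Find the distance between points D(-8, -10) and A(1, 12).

d = sqrt((9)^2 + (22)^2) = sqrt(565)

sqrt(565)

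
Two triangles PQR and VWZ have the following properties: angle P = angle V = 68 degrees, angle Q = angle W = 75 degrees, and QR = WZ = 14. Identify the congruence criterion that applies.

The given information matches AAS: Two pairs of corresponding angles and a non-included side are equal (Angle-Angle-Side).

AAS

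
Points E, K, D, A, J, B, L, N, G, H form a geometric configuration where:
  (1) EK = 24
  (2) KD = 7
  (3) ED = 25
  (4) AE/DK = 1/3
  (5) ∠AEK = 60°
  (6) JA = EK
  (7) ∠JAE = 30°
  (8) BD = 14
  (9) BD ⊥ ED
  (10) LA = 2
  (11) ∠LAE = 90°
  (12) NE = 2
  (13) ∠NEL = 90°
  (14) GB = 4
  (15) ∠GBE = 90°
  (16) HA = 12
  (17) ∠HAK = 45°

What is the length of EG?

Step 1: By the law of cosines on triangle BDE: BE² = 14² + 25² − 2·14·25·cos(90°) = 821, so BE ≈ 28.65.
Step 2: By the law of cosines on triangle EBG: EG² = 28.65² + 4² − 2·28.65·4·cos(90°) = 837, so EG = 3·√93.

Therefore, the length of EG = 3·√93.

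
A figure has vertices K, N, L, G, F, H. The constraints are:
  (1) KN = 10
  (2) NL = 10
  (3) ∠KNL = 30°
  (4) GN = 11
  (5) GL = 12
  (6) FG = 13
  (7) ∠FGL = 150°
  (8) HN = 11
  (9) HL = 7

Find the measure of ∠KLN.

Step 1: By the law of cosines on triangle LNK: LK² = 10² + 10² − 2·10·10·cos(30°) = 26.79, so LK ≈ 5.18.
Step 2: By the inverse law of cosines on triangle KLN: cos(∠KLN) = (5.18² + 10² − 10²) / (2·5.18·10) = 26.79/103.53 = 0.2588, so ∠KLN = 75°.

Therefore, the measure of angle ∠KLN = 75°.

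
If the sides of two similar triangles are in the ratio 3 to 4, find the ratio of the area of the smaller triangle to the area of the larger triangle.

Area ratio = (side ratio)^2 = (3/4)^2 = 9:16.

9:16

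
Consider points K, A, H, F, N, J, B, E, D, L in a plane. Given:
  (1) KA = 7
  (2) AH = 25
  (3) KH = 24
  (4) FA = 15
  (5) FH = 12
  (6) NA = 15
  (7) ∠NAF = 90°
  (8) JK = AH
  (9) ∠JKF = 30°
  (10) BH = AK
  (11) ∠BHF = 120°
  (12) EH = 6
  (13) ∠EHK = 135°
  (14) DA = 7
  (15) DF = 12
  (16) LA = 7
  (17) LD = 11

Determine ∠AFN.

Step 1: By the law of cosines on triangle FAN: FN² = 15² + 15² − 2·15·15·cos(90°) = 450, so FN = 15·√2.
Step 2: By the inverse law of cosines on triangle AFN: cos(∠AFN) = (15² + (15·√2)² − 15²) / (2·15·15·√2) = 450/636.4 = 0.7071, so ∠AFN = 45°.

Therefore, the measure of angle ∠AFN = 45°.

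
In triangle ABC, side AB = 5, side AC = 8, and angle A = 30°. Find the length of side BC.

Law of cosines: BC^2 = 5^2 + 8^2 - 2(5)(8)cos(30°) = 89 - 40*sqrt(3), so BC = sqrt(89 - 40*sqrt(3)).

sqrt(89 - 40*sqrt(3))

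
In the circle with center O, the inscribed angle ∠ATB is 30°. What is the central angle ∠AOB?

The inscribed angle theorem states that a central angle is always twice any inscribed angle that subtends the same arc.
Since the inscribed angle is 30°, the central angle = 2 × 30° = 60°.

60°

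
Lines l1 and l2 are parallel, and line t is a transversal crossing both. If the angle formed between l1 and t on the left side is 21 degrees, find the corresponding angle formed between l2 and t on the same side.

Corresponding angles are equal: 21 degrees.

21 degrees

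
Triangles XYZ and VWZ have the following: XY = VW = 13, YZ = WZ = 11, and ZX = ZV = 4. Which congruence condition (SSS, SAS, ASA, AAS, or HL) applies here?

The given information matches SSS: All three pairs of corresponding sides are equal (Side-Side-Side).

SSS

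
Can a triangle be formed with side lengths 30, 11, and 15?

The longest side is 30. The other two sides sum to 11 + 15 = 26.
Since 26 ≤ 30, the two shorter sides cannot reach around to close the triangle.

No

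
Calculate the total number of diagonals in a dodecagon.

Each of the 12 vertices connects to 9 non-adjacent vertices via diagonals.
Total connections = 12 × 9 = 108, but each diagonal is counted twice.
Number of diagonals = 108 / 2 = 54.

54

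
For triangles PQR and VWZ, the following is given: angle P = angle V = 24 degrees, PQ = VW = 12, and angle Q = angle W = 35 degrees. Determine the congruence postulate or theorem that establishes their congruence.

The given information provides:
angle P = angle V = 24 degrees, PQ = VW = 12, and angle Q = angle W = 35 degrees
This matches the ASA congruence theorem.
Two pairs of corresponding angles and the included side are equal (Angle-Side-Angle).

ASA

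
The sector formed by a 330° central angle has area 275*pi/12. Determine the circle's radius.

The sector covers 330°/360° = 11/12 of the full circle.
Full circle area = 275*pi/12 / 11/12 = 25*pi.
Since full area = πr², we get r² = 25*pi/π = 25, so r = 5.

5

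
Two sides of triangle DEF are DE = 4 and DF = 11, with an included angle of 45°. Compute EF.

When two sides and the included angle are known, the law of cosines gives the third side.
c^2 = a^2 + b^2 - 2ab cos(C) generalizes the Pythagorean theorem to non-right triangles.
Here: EF^2 = 16 + 121 - 88*(sqrt(2)/2) = 137 - 44*sqrt(2)
EF = sqrt(137 - 44*sqrt(2))

sqrt(137 - 44*sqrt(2))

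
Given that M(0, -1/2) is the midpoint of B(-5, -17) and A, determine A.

Using the midpoint formula: M = ((x1 + x2)/2, (y1 + y2)/2)
We know M = (0, -1/2) and B = (-5, -17)
For x: 0 = (-5 + x2)/2, so x2 = 2*0 - -5 = 5
For y: -1/2 = (-17 + y2)/2, so y2 = 2*-1/2 - -17 = 16
A = (5, 16)

(5, 16)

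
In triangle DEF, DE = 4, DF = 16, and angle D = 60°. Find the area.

Area = (1/2) * DE * DF * sin(D)
Area = (1/2) * 4 * 16 * sin(60°)
Area = (1/2) * 4 * 16 * sqrt(3)/2
Area = 16*sqrt(3)

16*sqrt(3)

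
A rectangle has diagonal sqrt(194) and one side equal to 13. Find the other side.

Using the Pythagorean theorem: d^2 = a^2 + b^2
b^2 = d^2 - a^2
b^2 = 194 - 169
b^2 = 25
b = sqrt(25) = 5

5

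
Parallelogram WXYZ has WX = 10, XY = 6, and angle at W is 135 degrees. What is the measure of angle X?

In a parallelogram, consecutive angles are supplementary (sum to 180°).
angle X = 180 - angle W
angle X = 180 - 135
angle X = 45 degrees

45 degrees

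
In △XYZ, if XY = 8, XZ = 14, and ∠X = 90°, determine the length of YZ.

The included angle is 90°, so the triangle is right-angled at X. The opposite side YZ is the hypotenuse.
By the Pythagorean theorem: YZ = sqrt(8^2 + 14^2) = sqrt(260) = 2*sqrt(65).

2*sqrt(65)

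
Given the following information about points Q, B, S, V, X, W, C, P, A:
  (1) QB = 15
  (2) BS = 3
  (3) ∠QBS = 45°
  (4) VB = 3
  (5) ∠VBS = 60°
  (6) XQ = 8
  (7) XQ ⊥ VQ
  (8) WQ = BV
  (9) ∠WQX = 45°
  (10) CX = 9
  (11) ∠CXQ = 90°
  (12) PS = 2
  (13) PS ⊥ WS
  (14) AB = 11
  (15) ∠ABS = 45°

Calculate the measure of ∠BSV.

Step 1: By the law of cosines on triangle SBV: SV² = 3² + 3² − 2·3·3·cos(60°) = 9, so SV = 3.
Step 2: By the inverse law of cosines on triangle BSV: cos(∠BSV) = (3² + 3² − 3²) / (2·3·3) = 9/18 = 0.5, so ∠BSV = 60°.

Therefore, the measure of angle ∠BSV = 60°.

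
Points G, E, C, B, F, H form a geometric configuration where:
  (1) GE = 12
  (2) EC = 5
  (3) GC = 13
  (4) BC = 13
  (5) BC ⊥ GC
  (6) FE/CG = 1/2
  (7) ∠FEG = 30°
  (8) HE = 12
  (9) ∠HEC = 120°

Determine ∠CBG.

Step 1: By the law of cosines on triangle BCG: BG² = 13² + 13² − 2·13·13·cos(90°) = 338, so BG = 13·√2.
Step 2: By the inverse law of cosines on triangle CBG: cos(∠CBG) = (13² + (13·√2)² − 13²) / (2·13·13·√2) = 338/478 = 0.7071, so ∠CBG = 45°.

Therefore, the measure of angle ∠CBG = 45°.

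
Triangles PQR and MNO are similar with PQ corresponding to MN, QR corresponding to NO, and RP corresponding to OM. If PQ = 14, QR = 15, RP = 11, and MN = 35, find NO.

Since the triangles are similar, the ratio of corresponding sides is constant.
Scale factor k = MN / PQ = 35 / 14 = 5/2
NO = k * QR = 5/2 * 15 = 75/2

75/2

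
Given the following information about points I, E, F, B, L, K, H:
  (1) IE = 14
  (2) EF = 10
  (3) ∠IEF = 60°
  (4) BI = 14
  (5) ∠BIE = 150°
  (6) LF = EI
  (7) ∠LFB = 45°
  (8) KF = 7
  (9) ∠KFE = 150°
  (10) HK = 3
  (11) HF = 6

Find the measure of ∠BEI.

Step 1: By the law of cosines on triangle EIB: EB² = 14² + 14² − 2·14·14·cos(150°) = 731.48, so EB ≈ 27.05.
Step 2: By the inverse law of cosines on triangle BEI: cos(∠BEI) = (27.05² + 14² − 14²) / (2·27.05·14) = 731.48/757.29 = 0.9659, so ∠BEI = 15°.

Therefore, the measure of angle ∠BEI = 15°.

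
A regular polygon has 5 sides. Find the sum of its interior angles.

The sum of interior angles of an n-sided polygon is (n - 2) * 180.
For n = 5: (5 - 2) * 180 = 3 * 180 = 540 degrees.

540 degrees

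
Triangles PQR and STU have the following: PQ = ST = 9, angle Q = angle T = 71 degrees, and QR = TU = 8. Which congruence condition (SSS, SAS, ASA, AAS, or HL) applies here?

The given information provides:
PQ = ST = 9, angle Q = angle T = 71 degrees, and QR = TU = 8
This matches the SAS congruence theorem.
Two pairs of corresponding sides and the included angle are equal (Side-Angle-Side).

SAS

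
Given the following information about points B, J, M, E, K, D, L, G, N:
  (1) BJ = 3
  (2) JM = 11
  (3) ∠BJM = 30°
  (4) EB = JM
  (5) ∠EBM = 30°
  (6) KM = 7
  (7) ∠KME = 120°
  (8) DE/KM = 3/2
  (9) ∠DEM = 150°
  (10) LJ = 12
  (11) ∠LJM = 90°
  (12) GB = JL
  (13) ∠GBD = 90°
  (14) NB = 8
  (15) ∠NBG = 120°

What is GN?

From the given relations: GB = JL = 12.
Step 1: By the law of cosines on triangle GBN: GN² = 12² + 8² − 2·12·8·cos(120°) = 304, so GN = 4·√19.

Therefore, the length of GN = 4·√19.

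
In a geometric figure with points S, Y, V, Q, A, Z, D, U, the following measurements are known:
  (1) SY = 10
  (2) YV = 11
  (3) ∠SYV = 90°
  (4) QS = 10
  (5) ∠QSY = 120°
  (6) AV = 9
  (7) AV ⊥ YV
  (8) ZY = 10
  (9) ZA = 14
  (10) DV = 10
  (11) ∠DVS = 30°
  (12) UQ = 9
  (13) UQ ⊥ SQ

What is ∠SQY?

Step 1: By the law of cosines on triangle QSY: QY² = 10² + 10² − 2·10·10·cos(120°) = 300, so QY = 10·√3.
Step 2: By the inverse law of cosines on triangle SQY: cos(∠SQY) = (10² + (10·√3)² − 10²) / (2·10·10·√3) = 300/346.41 = 0.866, so ∠SQY = 30°.

Therefore, the measure of angle ∠SQY = 30°.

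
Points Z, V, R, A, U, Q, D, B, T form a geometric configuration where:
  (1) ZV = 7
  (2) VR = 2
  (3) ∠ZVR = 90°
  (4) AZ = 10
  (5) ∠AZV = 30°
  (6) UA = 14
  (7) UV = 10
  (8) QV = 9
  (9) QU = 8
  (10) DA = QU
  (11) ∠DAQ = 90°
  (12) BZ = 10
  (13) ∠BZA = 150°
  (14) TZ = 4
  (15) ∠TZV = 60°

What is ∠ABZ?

Step 1: By the law of cosines on triangle BZA: BA² = 10² + 10² − 2·10·10·cos(150°) = 373.21, so BA ≈ 19.32.
Step 2: By the inverse law of cosines on triangle ABZ: cos(∠ABZ) = (19.32² + 10² − 10²) / (2·19.32·10) = 373.21/386.37 = 0.9659, so ∠ABZ = 15°.

Therefore, the measure of angle ∠ABZ = 15°.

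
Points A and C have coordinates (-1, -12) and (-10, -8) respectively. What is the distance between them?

d = sqrt((-9)^2 + (4)^2) = sqrt(97)

sqrt(97)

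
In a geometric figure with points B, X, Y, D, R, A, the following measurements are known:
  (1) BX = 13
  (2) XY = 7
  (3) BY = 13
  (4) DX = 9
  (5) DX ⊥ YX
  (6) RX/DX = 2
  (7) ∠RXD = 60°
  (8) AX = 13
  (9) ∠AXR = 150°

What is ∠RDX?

From the given relations: RX = 2·DX = 2·9 = 18.
Step 1: By the law of cosines on triangle DXR: DR² = 9² + 18² − 2·9·18·cos(60°) = 243, so DR = 9·√3.
Step 2: By the inverse law of cosines on triangle RDX: cos(∠RDX) = ((9·√3)² + 9² − 18²) / (2·9·√3·9) = 0/280.59 = 0, so ∠RDX = 90°.

Therefore, the measure of angle ∠RDX = 90°.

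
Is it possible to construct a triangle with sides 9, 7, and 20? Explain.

Check the triangle inequality: 9 + 7 = 16 ≤ 20.
Since the sum of two sides does not exceed the third, no triangle can be formed.

No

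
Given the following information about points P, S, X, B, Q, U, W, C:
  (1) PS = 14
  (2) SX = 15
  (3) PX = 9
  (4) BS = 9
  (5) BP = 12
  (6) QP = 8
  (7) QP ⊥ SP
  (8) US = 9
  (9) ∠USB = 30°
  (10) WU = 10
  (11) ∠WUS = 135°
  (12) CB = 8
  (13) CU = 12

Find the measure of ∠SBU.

Step 1: By the law of cosines on triangle BSU: BU² = 9² + 9² − 2·9·9·cos(30°) = 21.7, so BU ≈ 4.66.
Step 2: By the inverse law of cosines on triangle SBU: cos(∠SBU) = (9² + 4.66² − 9²) / (2·9·4.66) = 21.7/83.86 = 0.2588, so ∠SBU = 75°.

Therefore, the measure of angle ∠SBU = 75°.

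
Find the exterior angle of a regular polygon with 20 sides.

Each exterior angle of a regular n-gon is 360 / n.
For n = 20: 360 / 20 = 18 degrees.

18 degrees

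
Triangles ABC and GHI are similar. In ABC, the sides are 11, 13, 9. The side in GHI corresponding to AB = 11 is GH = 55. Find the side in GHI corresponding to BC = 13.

k = 55/11 = 5. HI = 5 * 13 = 65.

65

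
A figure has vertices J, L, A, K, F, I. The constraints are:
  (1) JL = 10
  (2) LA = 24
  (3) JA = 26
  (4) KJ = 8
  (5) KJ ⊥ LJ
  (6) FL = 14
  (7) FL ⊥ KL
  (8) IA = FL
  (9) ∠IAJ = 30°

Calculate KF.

Step 1: By the law of cosines on triangle LJK: LK² = 10² + 8² − 2·10·8·cos(90°) = 164, so LK = 2·√41.
Step 2: By the law of cosines on triangle KLF: KF² = (2·√41)² + 14² − 2·2·√41·14·cos(90°) = 360, so KF = 6·√10.

Therefore, the length of KF = 6·√10.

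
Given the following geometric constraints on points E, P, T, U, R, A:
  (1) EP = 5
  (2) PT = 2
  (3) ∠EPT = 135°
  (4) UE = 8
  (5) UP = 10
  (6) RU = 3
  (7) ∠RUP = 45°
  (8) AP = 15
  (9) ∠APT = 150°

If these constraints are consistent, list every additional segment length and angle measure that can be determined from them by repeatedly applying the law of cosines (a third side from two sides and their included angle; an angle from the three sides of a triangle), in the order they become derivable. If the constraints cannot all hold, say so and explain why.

The constraints are consistent. Derivable facts, in order:
After 1 step:
- ET ≈ 6.57
- PR ≈ 8.16
- TA ≈ 16.76
- ∠EPU = 52.41°
- ∠EUP = 29.69°
- ∠PEU = 97.9°
After 2 steps:
- ∠ATP = 26.58°
- ∠ETP = 32.57°
- ∠PAT = 3.42°
- ∠PET = 12.43°
- ∠PRU = 119.93°
- ∠RPU = 15.07°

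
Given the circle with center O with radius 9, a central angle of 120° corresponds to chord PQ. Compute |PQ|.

Drop a perpendicular from the center to the chord, bisecting both the chord and the central angle.
Each half-chord = r sin(θ/2) = 9 sin(60°).
The full chord = 2 × 9 × sin(60°) = 9*sqrt(3).

9*sqrt(3)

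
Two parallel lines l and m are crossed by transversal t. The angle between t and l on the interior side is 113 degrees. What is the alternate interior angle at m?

Alternate interior angles are equal: 113 degrees.

113 degrees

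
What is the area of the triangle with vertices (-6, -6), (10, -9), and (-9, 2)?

Using the Shoelace formula for a triangle:
Area = (1/2)|x0(y1 - y2) + x1(y2 - y0) + x2(y0 - y1)|
Area = (1/2)|-6(-9 - 2) + 10(2 - -6) + -9(-6 - -9)|
Area = (1/2)|66 + 80 + -27|
Area = (1/2)|119|
Area = (1/2)(119)
Area = 119/2

119/2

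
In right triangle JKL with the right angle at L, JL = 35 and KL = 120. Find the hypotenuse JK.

In a right triangle, the square of the hypotenuse equals the sum of the squares of the two legs.
The legs are 35 and 120, so the hypotenuse = sqrt(1225 + 14400) = sqrt(15625) = 125.

125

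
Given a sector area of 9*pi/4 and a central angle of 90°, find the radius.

Sector area A = πr² × θ/360, so r² = 360A / (πθ).
r² = 360 × 9*pi/4 / (π × 90)
r² = 9
r = 3

3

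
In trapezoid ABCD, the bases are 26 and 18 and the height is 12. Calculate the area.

A trapezoid's area equals the midsegment times the height.
The midsegment is (26 + 18) / 2 = 22.
Area = 22 * 12 = 264.

264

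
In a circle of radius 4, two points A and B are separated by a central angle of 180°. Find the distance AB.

Chord length = 2r sin(θ/2)
= 2 × 4 × sin(180°/2)
= 2 × 4 × sin(90°)
= 8

8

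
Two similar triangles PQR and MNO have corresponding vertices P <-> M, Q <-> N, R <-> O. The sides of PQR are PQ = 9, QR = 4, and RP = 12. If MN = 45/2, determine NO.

k = 45/2/9 = 5/2. NO = 5/2 * 4 = 10.

10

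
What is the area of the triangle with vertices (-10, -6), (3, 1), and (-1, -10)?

Shoelace: Area = (1/2)|-10(1--10) + 3(-10--6) + -1(-6-1)| = (1/2)(115) = 115/2

115/2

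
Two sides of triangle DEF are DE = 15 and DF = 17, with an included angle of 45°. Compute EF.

When two sides and the included angle are known, the law of cosines gives the third side.
c^2 = a^2 + b^2 - 2ab cos(C) generalizes the Pythagorean theorem to non-right triangles.
Here: EF^2 = 225 + 289 - 510*(sqrt(2)/2) = 514 - 255*sqrt(2)
EF = sqrt(514 - 255*sqrt(2))

sqrt(514 - 255*sqrt(2))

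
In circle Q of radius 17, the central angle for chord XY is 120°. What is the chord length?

Drop a perpendicular from the center to the chord, bisecting both the chord and the central angle.
Each half-chord = r sin(θ/2) = 17 sin(60°).
The full chord = 2 × 17 × sin(60°) = 17*sqrt(3).

17*sqrt(3)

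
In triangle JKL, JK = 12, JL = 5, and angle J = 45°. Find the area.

Area = (1/2) * JK * JL * sin(J)
Area = (1/2) * 12 * 5 * sin(45°)
Area = (1/2) * 12 * 5 * sqrt(2)/2
Area = 15*sqrt(2)

15*sqrt(2)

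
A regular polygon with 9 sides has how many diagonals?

The number of diagonals in an n-gon is n(n - 3)/2.
For n = 9: 9(9 - 3)/2 = 9 × 6 / 2 = 27.

27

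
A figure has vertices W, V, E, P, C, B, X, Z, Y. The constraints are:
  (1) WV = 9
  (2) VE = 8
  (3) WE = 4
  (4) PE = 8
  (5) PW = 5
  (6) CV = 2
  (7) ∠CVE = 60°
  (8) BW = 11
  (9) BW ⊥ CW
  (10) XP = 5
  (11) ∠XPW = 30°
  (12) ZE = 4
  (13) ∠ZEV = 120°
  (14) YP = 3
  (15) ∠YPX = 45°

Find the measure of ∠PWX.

Step 1: By the law of cosines on triangle WPX: WX² = 5² + 5² − 2·5·5·cos(30°) = 6.7, so WX ≈ 2.59.
Step 2: By the inverse law of cosines on triangle PWX: cos(∠PWX) = (5² + 2.59² − 5²) / (2·5·2.59) = 6.7/25.88 = 0.2588, so ∠PWX = 75°.

Therefore, the measure of angle ∠PWX = 75°.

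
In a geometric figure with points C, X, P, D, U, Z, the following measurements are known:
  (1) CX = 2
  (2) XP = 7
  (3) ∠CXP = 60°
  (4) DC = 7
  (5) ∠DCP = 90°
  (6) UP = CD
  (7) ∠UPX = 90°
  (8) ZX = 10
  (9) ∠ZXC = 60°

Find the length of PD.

Step 1: By the law of cosines on triangle CXP: CP² = 2² + 7² − 2·2·7·cos(60°) = 39, so CP = √39.
Step 2: By the law of cosines on triangle PCD: PD² = √39² + 7² − 2·√39·7·cos(90°) = 88, so PD = 2·√22.

Therefore, the length of PD = 2·√22.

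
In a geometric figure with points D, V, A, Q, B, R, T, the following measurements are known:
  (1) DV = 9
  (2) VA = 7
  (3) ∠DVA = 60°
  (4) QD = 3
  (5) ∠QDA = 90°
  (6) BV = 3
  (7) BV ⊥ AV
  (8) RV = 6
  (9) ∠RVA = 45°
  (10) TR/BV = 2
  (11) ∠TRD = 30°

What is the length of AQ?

Step 1: By the law of cosines on triangle DVA: DA² = 9² + 7² − 2·9·7·cos(60°) = 67, so DA = √67.
Step 2: By the law of cosines on triangle ADQ: AQ² = √67² + 3² − 2·√67·3·cos(90°) = 76, so AQ = 2·√19.

Therefore, the length of AQ = 2·√19.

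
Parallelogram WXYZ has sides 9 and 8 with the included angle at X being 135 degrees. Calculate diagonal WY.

The diagonal of a parallelogram can be found by treating two adjacent sides and the diagonal as a triangle.
Applying the law of cosines with sides 9, 8 and included angle 135°:
d^2 = 81 + 64 - 144*cos(135°) = 72*sqrt(2) + 145
d = sqrt(72*sqrt(2) + 145)

sqrt(72*sqrt(2) + 145)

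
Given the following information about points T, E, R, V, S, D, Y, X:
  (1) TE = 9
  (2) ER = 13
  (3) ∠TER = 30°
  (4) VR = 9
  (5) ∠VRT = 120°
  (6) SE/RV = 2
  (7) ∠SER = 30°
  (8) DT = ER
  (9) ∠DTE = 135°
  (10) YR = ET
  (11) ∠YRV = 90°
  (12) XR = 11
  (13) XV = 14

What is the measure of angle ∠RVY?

From the given relations: YR = ET = 9.
Step 1: By the law of cosines on triangle VRY: VY² = 9² + 9² − 2·9·9·cos(90°) = 162, so VY = 9·√2.
Step 2: By the inverse law of cosines on triangle RVY: cos(∠RVY) = (9² + (9·√2)² − 9²) / (2·9·9·√2) = 162/229.1 = 0.7071, so ∠RVY = 45°.

Therefore, the measure of angle ∠RVY = 45°.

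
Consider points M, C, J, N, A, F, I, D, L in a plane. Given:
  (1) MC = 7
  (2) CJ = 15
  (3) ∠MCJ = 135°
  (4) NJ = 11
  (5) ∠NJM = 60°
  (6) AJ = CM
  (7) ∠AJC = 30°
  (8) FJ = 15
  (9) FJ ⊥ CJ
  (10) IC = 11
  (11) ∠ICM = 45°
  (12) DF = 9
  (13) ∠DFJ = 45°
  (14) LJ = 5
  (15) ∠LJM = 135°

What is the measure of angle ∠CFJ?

Step 1: By the law of cosines on triangle FJC: FC² = 15² + 15² − 2·15·15·cos(90°) = 450, so FC = 15·√2.
Step 2: By the inverse law of cosines on triangle CFJ: cos(∠CFJ) = ((15·√2)² + 15² − 15²) / (2·15·√2·15) = 450/636.4 = 0.7071, so ∠CFJ = 45°.

Therefore, the measure of angle ∠CFJ = 45°.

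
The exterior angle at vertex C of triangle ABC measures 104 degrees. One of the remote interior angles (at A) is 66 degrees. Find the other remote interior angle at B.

By the exterior angle theorem: exterior angle = sum of remote interior angles.
104 = 66 + angle B
angle B = 104 - 66 = 38 degrees

38 degrees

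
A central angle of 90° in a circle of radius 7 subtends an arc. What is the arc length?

Arc length = 2πr × θ/360
= 2π × 7 × 1/4
= 7*pi/2

7*pi/2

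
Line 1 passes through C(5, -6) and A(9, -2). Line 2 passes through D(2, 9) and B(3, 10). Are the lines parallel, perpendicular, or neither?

Slope of line 1: m1 = (-2 - -6)/(9 - 5) = 4/4 = 1
Slope of line 2: m2 = (10 - 9)/(3 - 2) = 1/1 = 1
Two lines are parallel if and only if they have equal slopes (or both are vertical).
Here m1 = m2 = 1, confirming the lines are parallel.

Parallel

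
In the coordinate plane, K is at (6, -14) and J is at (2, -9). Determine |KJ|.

The horizontal distance is |2 - 6| = 4 and the vertical distance is |-9 - -14| = 5.
By the Pythagorean theorem, d = sqrt(4^2 + 5^2) = sqrt(41).

sqrt(41)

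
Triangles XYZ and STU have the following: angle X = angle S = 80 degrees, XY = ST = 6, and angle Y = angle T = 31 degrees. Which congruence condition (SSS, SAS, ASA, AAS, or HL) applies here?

The given information provides:
angle X = angle S = 80 degrees, XY = ST = 6, and angle Y = angle T = 31 degrees
This matches the ASA congruence theorem.
Two pairs of corresponding angles and the included side are equal (Angle-Side-Angle).

ASA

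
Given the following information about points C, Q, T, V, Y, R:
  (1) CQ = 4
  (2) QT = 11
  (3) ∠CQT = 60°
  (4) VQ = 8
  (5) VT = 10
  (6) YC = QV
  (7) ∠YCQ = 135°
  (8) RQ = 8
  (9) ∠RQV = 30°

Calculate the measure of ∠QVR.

Step 1: By the law of cosines on triangle VQR: VR² = 8² + 8² − 2·8·8·cos(30°) = 17.15, so VR ≈ 4.14.
Step 2: By the inverse law of cosines on triangle QVR: cos(∠QVR) = (8² + 4.14² − 8²) / (2·8·4.14) = 17.15/66.26 = 0.2588, so ∠QVR = 75°.

Therefore, the measure of angle ∠QVR = 75°.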